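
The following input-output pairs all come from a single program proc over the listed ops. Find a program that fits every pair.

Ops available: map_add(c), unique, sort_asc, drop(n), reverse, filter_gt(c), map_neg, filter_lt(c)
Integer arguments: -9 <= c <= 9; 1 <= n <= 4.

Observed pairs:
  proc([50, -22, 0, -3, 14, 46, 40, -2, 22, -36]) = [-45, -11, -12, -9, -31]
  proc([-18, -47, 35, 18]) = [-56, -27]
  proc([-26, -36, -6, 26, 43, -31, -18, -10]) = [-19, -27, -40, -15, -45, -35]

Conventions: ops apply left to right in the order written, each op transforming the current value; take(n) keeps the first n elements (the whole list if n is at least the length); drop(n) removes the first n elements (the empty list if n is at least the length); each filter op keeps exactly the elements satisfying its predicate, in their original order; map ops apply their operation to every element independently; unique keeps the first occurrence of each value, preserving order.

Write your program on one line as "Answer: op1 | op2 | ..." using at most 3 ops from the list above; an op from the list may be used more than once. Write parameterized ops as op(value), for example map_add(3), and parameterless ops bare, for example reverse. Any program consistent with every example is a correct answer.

reverse | map_add(-9) | filter_lt(0)

Check, running the answer program on each example:
  [50, -22, 0, -3, 14, 46, 40, -2, 22, -36] -> [-36, 22, -2, 40, 46, 14, -3, 0, -22, 50] -> [-45, 13, -11, 31, 37, 5, -12, -9, -31, 41] -> [-45, -11, -12, -9, -31]
  [-18, -47, 35, 18] -> [18, 35, -47, -18] -> [9, 26, -56, -27] -> [-56, -27]
  [-26, -36, -6, 26, 43, -31, -18, -10] -> [-10, -18, -31, 43, 26, -6, -36, -26] -> [-19, -27, -40, 34, 17, -15, -45, -35] -> [-19, -27, -40, -15, -45, -35]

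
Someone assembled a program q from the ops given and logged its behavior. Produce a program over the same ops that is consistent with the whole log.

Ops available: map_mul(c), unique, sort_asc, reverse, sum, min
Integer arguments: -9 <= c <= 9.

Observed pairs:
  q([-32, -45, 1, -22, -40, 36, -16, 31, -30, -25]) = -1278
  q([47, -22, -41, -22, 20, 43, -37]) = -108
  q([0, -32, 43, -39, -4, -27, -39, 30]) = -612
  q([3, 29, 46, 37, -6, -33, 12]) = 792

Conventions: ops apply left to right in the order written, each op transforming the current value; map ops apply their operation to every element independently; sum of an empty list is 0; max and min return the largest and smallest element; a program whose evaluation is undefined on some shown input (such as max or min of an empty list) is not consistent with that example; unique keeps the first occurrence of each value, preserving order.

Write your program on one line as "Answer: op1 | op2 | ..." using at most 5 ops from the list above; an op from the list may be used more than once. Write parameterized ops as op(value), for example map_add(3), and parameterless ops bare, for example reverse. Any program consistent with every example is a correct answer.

map_mul(9) | sort_asc | reverse | sum

Check, running the answer program on each example:
  [-32, -45, 1, -22, -40, 36, -16, 31, -30, -25] -> [-288, -405, 9, -198, -360, 324, -144, 279, -270, -225] -> [-405, -360, -288, -270, -225, -198, -144, 9, 279, 324] -> [324, 279, 9, -144, -198, -225, -270, -288, -360, -405] -> -1278
  [47, -22, -41, -22, 20, 43, -37] -> [423, -198, -369, -198, 180, 387, -333] -> [-369, -333, -198, -198, 180, 387, 423] -> [423, 387, 180, -198, -198, -333, -369] -> -108
  [0, -32, 43, -39, -4, -27, -39, 30] -> [0, -288, 387, -351, -36, -243, -351, 270] -> [-351, -351, -288, -243, -36, 0, 270, 387] -> [387, 270, 0, -36, -243, -288, -351, -351] -> -612
  [3, 29, 46, 37, -6, -33, 12] -> [27, 261, 414, 333, -54, -297, 108] -> [-297, -54, 27, 108, 261, 333, 414] -> [414, 333, 261, 108, 27, -54, -297] -> 792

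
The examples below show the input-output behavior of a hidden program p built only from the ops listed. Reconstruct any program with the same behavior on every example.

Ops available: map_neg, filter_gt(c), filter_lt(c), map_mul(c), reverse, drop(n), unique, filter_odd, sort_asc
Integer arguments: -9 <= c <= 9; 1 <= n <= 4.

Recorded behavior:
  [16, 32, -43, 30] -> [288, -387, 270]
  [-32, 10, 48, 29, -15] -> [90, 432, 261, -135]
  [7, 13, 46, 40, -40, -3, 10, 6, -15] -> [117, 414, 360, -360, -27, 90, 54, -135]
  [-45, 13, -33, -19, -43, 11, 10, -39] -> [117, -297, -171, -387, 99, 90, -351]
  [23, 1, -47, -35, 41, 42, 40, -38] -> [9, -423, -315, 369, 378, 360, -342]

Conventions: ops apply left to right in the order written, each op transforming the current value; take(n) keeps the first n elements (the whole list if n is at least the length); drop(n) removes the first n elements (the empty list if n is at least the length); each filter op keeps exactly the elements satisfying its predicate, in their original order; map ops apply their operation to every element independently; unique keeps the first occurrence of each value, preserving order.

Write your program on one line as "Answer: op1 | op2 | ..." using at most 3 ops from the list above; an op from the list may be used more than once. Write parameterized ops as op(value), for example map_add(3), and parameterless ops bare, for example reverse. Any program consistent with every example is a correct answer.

map_mul(3) | map_mul(3) | drop(1)

Check, running the answer program on each example:
  [16, 32, -43, 30] -> [48, 96, -129, 90] -> [144, 288, -387, 270] -> [288, -387, 270]
  [-32, 10, 48, 29, -15] -> [-96, 30, 144, 87, -45] -> [-288, 90, 432, 261, -135] -> [90, 432, 261, -135]
  [7, 13, 46, 40, -40, -3, 10, 6, -15] -> [21, 39, 138, 120, -120, -9, 30, 18, -45] -> [63, 117, 414, 360, -360, -27, 90, 54, -135] -> [117, 414, 360, -360, -27, 90, 54, -135]
  [-45, 13, -33, -19, -43, 11, 10, -39] -> [-135, 39, -99, -57, -129, 33, 30, -117] -> [-405, 117, -297, -171, -387, 99, 90, -351] -> [117, -297, -171, -387, 99, 90, -351]
  [23, 1, -47, -35, 41, 42, 40, -38] -> [69, 3, -141, -105, 123, 126, 120, -114] -> [207, 9, -423, -315, 369, 378, 360, -342] -> [9, -423, -315, 369, 378, 360, -342]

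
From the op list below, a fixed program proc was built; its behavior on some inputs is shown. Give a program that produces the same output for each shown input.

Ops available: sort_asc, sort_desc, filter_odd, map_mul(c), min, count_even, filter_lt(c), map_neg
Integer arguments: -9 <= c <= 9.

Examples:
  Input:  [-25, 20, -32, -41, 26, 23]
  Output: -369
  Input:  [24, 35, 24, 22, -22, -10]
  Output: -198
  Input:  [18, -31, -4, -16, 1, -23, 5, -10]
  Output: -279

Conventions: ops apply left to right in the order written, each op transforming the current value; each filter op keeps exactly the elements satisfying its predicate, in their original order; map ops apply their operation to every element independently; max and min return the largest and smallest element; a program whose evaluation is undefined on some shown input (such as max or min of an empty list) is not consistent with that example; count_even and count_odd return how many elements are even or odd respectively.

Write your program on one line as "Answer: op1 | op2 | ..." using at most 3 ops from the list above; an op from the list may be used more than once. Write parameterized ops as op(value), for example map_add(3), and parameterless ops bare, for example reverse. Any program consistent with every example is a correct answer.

map_mul(-9) | map_neg | min

Check, running the answer program on each example:
  [-25, 20, -32, -41, 26, 23] -> [225, -180, 288, 369, -234, -207] -> [-225, 180, -288, -369, 234, 207] -> -369
  [24, 35, 24, 22, -22, -10] -> [-216, -315, -216, -198, 198, 90] -> [216, 315, 216, 198, -198, -90] -> -198
  [18, -31, -4, -16, 1, -23, 5, -10] -> [-162, 279, 36, 144, -9, 207, -45, 90] -> [162, -279, -36, -144, 9, -207, 45, -90] -> -279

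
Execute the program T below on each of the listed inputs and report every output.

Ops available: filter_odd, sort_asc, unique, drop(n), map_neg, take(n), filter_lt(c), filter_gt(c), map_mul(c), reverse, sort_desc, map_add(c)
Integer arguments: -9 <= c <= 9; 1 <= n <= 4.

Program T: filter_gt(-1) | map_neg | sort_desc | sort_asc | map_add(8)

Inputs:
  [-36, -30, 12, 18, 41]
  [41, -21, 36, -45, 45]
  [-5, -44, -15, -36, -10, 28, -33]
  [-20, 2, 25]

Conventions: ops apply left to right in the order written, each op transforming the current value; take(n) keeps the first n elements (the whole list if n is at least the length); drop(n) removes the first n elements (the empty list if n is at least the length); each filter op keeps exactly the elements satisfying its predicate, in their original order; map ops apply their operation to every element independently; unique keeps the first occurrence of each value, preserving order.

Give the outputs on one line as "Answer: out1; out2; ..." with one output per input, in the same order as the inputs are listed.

[-33, -10, -4]; [-37, -33, -28]; [-20]; [-17, 6]

Execution, op by op:
  [-36, -30, 12, 18, 41] -> [12, 18, 41] -> [-12, -18, -41] -> [-12, -18, -41] -> [-41, -18, -12] -> [-33, -10, -4]
  [41, -21, 36, -45, 45] -> [41, 36, 45] -> [-41, -36, -45] -> [-36, -41, -45] -> [-45, -41, -36] -> [-37, -33, -28]
  [-5, -44, -15, -36, -10, 28, -33] -> [28] -> [-28] -> [-28] -> [-28] -> [-20]
  [-20, 2, 25] -> [2, 25] -> [-2, -25] -> [-2, -25] -> [-25, -2] -> [-17, 6]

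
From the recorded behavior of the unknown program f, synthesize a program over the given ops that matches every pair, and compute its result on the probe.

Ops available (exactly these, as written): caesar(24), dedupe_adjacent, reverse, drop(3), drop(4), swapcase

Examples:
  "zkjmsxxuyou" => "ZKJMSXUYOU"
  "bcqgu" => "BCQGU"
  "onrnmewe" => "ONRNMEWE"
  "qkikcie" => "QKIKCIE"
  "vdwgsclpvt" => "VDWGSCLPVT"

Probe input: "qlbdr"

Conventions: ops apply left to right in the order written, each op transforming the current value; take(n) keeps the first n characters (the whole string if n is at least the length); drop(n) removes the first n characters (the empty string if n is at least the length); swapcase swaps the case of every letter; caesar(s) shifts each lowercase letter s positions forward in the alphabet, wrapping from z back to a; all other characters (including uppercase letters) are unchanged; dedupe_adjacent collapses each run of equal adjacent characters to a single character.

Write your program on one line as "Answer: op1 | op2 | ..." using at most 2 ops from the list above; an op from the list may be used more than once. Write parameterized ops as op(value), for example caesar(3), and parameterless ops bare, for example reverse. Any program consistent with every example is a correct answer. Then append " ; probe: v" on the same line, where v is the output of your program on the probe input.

dedupe_adjacent | swapcase ; probe: "QLBDR"

Check, running the answer program on each example:
  "zkjmsxxuyou" -> "zkjmsxuyou" -> "ZKJMSXUYOU"
  "bcqgu" -> "bcqgu" -> "BCQGU"
  "onrnmewe" -> "onrnmewe" -> "ONRNMEWE"
  "qkikcie" -> "qkikcie" -> "QKIKCIE"
  "vdwgsclpvt" -> "vdwgsclpvt" -> "VDWGSCLPVT"
  probe: "qlbdr" -> "qlbdr" -> "QLBDR"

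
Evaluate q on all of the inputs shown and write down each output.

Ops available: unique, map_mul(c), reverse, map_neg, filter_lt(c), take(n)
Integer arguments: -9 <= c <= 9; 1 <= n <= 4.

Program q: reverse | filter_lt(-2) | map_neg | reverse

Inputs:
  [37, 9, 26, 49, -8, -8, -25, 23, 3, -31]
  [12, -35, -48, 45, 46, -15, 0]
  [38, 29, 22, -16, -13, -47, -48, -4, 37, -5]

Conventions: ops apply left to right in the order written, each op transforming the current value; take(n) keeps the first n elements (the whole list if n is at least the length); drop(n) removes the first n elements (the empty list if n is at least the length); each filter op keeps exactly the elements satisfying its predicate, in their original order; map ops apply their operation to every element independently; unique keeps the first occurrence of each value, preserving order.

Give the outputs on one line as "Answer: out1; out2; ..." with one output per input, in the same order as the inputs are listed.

Execution, op by op:
  [37, 9, 26, 49, -8, -8, -25, 23, 3, -31] -> [-31, 3, 23, -25, -8, -8, 49, 26, 9, 37] -> [-31, -25, -8, -8] -> [31, 25, 8, 8] -> [8, 8, 25, 31]
  [12, -35, -48, 45, 46, -15, 0] -> [0, -15, 46, 45, -48, -35, 12] -> [-15, -48, -35] -> [15, 48, 35] -> [35, 48, 15]
  [38, 29, 22, -16, -13, -47, -48, -4, 37, -5] -> [-5, 37, -4, -48, -47, -13, -16, 22, 29, 38] -> [-5, -4, -48, -47, -13, -16] -> [5, 4, 48, 47, 13, 16] -> [16, 13, 47, 48, 4, 5]

[8, 8, 25, 31]; [35, 48, 15]; [16, 13, 47, 48, 4, 5]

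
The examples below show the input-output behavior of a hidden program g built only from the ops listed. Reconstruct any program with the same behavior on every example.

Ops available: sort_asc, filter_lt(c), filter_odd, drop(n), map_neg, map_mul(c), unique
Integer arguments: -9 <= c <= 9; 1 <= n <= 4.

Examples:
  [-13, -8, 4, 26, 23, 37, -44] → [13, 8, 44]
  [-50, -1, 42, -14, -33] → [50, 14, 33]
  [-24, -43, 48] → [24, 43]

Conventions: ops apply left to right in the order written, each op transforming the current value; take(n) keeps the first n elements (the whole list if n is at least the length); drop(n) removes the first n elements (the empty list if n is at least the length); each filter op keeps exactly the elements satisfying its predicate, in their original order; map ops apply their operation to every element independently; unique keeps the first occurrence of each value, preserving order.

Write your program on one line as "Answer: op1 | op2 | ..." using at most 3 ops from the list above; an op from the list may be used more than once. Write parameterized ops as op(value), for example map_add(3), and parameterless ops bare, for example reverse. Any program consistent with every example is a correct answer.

filter_lt(-4) | map_neg

Check, running the answer program on each example:
  [-13, -8, 4, 26, 23, 37, -44] -> [-13, -8, -44] -> [13, 8, 44]
  [-50, -1, 42, -14, -33] -> [-50, -14, -33] -> [50, 14, 33]
  [-24, -43, 48] -> [-24, -43] -> [24, 43]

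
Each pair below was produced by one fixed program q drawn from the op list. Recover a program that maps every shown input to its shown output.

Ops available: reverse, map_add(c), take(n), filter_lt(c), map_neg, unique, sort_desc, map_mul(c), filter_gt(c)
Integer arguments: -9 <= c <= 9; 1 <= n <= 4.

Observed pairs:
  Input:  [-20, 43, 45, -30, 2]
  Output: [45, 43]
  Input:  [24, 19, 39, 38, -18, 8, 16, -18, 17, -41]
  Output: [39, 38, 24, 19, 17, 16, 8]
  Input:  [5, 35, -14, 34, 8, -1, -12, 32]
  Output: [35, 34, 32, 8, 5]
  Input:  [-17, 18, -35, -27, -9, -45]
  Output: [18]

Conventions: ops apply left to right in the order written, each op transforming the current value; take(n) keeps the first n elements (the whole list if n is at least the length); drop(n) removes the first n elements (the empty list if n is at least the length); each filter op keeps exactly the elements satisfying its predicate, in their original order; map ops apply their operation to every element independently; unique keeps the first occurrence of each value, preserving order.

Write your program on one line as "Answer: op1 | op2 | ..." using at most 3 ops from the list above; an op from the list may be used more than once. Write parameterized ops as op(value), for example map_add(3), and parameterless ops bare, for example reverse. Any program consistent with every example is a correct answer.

sort_desc | filter_gt(3)

Check, running the answer program on each example:
  [-20, 43, 45, -30, 2] -> [45, 43, 2, -20, -30] -> [45, 43]
  [24, 19, 39, 38, -18, 8, 16, -18, 17, -41] -> [39, 38, 24, 19, 17, 16, 8, -18, -18, -41] -> [39, 38, 24, 19, 17, 16, 8]
  [5, 35, -14, 34, 8, -1, -12, 32] -> [35, 34, 32, 8, 5, -1, -12, -14] -> [35, 34, 32, 8, 5]
  [-17, 18, -35, -27, -9, -45] -> [18, -9, -17, -27, -35, -45] -> [18]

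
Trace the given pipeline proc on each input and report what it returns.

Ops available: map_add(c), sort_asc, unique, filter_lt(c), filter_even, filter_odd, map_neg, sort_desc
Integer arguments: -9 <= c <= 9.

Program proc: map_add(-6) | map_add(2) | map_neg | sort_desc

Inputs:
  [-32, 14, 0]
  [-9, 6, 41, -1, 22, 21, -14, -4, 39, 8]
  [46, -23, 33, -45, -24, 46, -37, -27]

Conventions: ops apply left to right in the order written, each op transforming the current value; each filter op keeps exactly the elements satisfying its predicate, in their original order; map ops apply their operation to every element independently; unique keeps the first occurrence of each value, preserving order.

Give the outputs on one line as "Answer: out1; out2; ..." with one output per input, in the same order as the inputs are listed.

Execution, op by op:
  [-32, 14, 0] -> [-38, 8, -6] -> [-36, 10, -4] -> [36, -10, 4] -> [36, 4, -10]
  [-9, 6, 41, -1, 22, 21, -14, -4, 39, 8] -> [-15, 0, 35, -7, 16, 15, -20, -10, 33, 2] -> [-13, 2, 37, -5, 18, 17, -18, -8, 35, 4] -> [13, -2, -37, 5, -18, -17, 18, 8, -35, -4] -> [18, 13, 8, 5, -2, -4, -17, -18, -35, -37]
  [46, -23, 33, -45, -24, 46, -37, -27] -> [40, -29, 27, -51, -30, 40, -43, -33] -> [42, -27, 29, -49, -28, 42, -41, -31] -> [-42, 27, -29, 49, 28, -42, 41, 31] -> [49, 41, 31, 28, 27, -29, -42, -42]

[36, 4, -10]; [18, 13, 8, 5, -2, -4, -17, -18, -35, -37]; [49, 41, 31, 28, 27, -29, -42, -42]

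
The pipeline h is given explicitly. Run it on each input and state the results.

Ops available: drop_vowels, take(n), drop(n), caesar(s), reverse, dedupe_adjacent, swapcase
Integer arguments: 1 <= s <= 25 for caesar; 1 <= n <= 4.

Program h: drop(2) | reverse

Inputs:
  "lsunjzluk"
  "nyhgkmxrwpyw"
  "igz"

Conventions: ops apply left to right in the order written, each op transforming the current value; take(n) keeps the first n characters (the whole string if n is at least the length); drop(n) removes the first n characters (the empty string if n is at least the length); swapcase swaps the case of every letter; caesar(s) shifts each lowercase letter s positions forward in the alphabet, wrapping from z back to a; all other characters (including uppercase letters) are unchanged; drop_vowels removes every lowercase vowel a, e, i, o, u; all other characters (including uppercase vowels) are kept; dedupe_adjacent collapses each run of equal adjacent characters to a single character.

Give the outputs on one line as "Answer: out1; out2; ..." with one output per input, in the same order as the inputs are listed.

Execution, op by op:
  "lsunjzluk" -> "unjzluk" -> "kulzjnu"
  "nyhgkmxrwpyw" -> "hgkmxrwpyw" -> "wypwrxmkgh"
  "igz" -> "z" -> "z"

"kulzjnu"; "wypwrxmkgh"; "z"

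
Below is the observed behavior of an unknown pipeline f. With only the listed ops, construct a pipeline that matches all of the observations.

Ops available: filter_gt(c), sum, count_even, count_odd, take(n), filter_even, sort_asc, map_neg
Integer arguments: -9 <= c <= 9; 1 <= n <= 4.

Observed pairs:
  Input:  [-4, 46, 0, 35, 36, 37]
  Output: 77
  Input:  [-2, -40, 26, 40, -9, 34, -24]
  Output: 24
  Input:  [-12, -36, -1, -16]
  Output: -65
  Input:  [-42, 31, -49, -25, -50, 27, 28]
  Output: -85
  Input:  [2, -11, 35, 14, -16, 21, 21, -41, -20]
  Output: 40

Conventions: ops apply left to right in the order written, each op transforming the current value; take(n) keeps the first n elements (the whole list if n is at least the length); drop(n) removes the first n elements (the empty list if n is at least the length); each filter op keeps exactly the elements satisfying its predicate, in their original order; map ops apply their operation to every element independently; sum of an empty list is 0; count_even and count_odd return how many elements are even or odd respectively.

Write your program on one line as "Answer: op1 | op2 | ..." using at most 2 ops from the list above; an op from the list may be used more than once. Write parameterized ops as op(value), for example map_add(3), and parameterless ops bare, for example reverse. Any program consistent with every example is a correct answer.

take(4) | sum

Check, running the answer program on each example:
  [-4, 46, 0, 35, 36, 37] -> [-4, 46, 0, 35] -> 77
  [-2, -40, 26, 40, -9, 34, -24] -> [-2, -40, 26, 40] -> 24
  [-12, -36, -1, -16] -> [-12, -36, -1, -16] -> -65
  [-42, 31, -49, -25, -50, 27, 28] -> [-42, 31, -49, -25] -> -85
  [2, -11, 35, 14, -16, 21, 21, -41, -20] -> [2, -11, 35, 14] -> 40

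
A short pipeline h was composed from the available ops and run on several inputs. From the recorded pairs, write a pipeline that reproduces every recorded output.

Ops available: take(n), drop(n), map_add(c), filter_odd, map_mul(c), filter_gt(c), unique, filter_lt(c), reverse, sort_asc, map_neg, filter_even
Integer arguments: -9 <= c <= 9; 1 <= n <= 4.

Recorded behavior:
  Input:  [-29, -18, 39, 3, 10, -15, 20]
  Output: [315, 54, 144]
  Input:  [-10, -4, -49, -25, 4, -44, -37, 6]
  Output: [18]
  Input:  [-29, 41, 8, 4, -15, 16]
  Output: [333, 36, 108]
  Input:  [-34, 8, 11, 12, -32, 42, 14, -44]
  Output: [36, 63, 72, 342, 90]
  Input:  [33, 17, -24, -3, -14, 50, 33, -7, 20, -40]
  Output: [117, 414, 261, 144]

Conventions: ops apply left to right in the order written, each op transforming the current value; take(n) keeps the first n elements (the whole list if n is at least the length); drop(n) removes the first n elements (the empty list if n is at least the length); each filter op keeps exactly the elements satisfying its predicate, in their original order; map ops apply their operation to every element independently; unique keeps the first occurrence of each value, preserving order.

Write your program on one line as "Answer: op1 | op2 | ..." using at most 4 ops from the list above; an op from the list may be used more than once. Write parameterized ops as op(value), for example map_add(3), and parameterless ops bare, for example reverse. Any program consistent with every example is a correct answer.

drop(1) | map_add(-4) | map_mul(9) | filter_gt(3)

Check, running the answer program on each example:
  [-29, -18, 39, 3, 10, -15, 20] -> [-18, 39, 3, 10, -15, 20] -> [-22, 35, -1, 6, -19, 16] -> [-198, 315, -9, 54, -171, 144] -> [315, 54, 144]
  [-10, -4, -49, -25, 4, -44, -37, 6] -> [-4, -49, -25, 4, -44, -37, 6] -> [-8, -53, -29, 0, -48, -41, 2] -> [-72, -477, -261, 0, -432, -369, 18] -> [18]
  [-29, 41, 8, 4, -15, 16] -> [41, 8, 4, -15, 16] -> [37, 4, 0, -19, 12] -> [333, 36, 0, -171, 108] -> [333, 36, 108]
  [-34, 8, 11, 12, -32, 42, 14, -44] -> [8, 11, 12, -32, 42, 14, -44] -> [4, 7, 8, -36, 38, 10, -48] -> [36, 63, 72, -324, 342, 90, -432] -> [36, 63, 72, 342, 90]
  [33, 17, -24, -3, -14, 50, 33, -7, 20, -40] -> [17, -24, -3, -14, 50, 33, -7, 20, -40] -> [13, -28, -7, -18, 46, 29, -11, 16, -44] -> [117, -252, -63, -162, 414, 261, -99, 144, -396] -> [117, 414, 261, 144]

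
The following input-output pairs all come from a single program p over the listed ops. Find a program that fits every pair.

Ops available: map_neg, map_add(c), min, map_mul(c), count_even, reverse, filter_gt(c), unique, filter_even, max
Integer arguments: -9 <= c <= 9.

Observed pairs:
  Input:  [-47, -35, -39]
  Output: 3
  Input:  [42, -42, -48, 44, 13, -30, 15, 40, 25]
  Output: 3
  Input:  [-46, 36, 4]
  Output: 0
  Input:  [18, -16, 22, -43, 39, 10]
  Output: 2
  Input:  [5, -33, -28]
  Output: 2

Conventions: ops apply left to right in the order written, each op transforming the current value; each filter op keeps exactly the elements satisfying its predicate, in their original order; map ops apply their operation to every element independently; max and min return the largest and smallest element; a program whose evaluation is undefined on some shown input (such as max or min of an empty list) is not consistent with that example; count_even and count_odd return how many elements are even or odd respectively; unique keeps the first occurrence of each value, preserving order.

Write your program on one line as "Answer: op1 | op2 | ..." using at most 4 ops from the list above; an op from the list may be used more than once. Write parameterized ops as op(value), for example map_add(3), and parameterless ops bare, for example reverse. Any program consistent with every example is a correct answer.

map_add(5) | filter_even | map_mul(3) | count_even

Check, running the answer program on each example:
  [-47, -35, -39] -> [-42, -30, -34] -> [-42, -30, -34] -> [-126, -90, -102] -> 3
  [42, -42, -48, 44, 13, -30, 15, 40, 25] -> [47, -37, -43, 49, 18, -25, 20, 45, 30] -> [18, 20, 30] -> [54, 60, 90] -> 3
  [-46, 36, 4] -> [-41, 41, 9] -> [] -> [] -> 0
  [18, -16, 22, -43, 39, 10] -> [23, -11, 27, -38, 44, 15] -> [-38, 44] -> [-114, 132] -> 2
  [5, -33, -28] -> [10, -28, -23] -> [10, -28] -> [30, -84] -> 2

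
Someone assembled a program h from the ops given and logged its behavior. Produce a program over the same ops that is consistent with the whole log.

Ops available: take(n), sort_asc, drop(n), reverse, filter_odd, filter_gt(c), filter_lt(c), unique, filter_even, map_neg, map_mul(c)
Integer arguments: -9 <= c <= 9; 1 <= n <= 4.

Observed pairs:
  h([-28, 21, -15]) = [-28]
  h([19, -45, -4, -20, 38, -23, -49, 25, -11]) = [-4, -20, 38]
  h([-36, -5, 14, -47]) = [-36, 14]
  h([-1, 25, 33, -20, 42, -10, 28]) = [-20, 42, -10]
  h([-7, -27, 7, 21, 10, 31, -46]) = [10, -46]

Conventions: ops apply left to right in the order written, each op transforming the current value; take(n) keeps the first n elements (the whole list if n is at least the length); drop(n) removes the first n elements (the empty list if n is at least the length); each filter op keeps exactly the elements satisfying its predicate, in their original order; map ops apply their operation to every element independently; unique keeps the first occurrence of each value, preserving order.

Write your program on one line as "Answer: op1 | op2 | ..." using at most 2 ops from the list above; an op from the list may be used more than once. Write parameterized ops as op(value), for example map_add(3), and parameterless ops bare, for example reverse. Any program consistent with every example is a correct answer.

filter_even | take(3)

Check, running the answer program on each example:
  [-28, 21, -15] -> [-28] -> [-28]
  [19, -45, -4, -20, 38, -23, -49, 25, -11] -> [-4, -20, 38] -> [-4, -20, 38]
  [-36, -5, 14, -47] -> [-36, 14] -> [-36, 14]
  [-1, 25, 33, -20, 42, -10, 28] -> [-20, 42, -10, 28] -> [-20, 42, -10]
  [-7, -27, 7, 21, 10, 31, -46] -> [10, -46] -> [10, -46]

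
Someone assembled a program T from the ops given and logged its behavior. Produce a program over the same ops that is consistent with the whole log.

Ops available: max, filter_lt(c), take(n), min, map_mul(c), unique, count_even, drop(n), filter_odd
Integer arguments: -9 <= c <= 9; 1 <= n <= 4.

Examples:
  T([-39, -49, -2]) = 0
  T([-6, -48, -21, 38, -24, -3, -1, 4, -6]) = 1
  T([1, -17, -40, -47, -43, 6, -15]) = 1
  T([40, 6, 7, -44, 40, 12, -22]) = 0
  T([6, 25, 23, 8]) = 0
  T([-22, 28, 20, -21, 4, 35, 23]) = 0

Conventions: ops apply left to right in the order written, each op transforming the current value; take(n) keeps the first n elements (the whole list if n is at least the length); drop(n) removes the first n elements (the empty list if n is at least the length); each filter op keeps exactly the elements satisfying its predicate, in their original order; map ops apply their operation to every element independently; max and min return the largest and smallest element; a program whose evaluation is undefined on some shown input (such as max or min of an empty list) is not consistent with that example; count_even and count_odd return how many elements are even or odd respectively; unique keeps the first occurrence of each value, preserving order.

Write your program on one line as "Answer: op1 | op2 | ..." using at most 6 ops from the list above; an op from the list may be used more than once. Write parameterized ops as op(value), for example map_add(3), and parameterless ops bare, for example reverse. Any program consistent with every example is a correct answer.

map_mul(2) | unique | filter_lt(6) | drop(3) | drop(2) | count_even

Check, running the answer program on each example:
  [-39, -49, -2] -> [-78, -98, -4] -> [-78, -98, -4] -> [-78, -98, -4] -> [] -> [] -> 0
  [-6, -48, -21, 38, -24, -3, -1, 4, -6] -> [-12, -96, -42, 76, -48, -6, -2, 8, -12] -> [-12, -96, -42, 76, -48, -6, -2, 8] -> [-12, -96, -42, -48, -6, -2] -> [-48, -6, -2] -> [-2] -> 1
  [1, -17, -40, -47, -43, 6, -15] -> [2, -34, -80, -94, -86, 12, -30] -> [2, -34, -80, -94, -86, 12, -30] -> [2, -34, -80, -94, -86, -30] -> [-94, -86, -30] -> [-30] -> 1
  [40, 6, 7, -44, 40, 12, -22] -> [80, 12, 14, -88, 80, 24, -44] -> [80, 12, 14, -88, 24, -44] -> [-88, -44] -> [] -> [] -> 0
  [6, 25, 23, 8] -> [12, 50, 46, 16] -> [12, 50, 46, 16] -> [] -> [] -> [] -> 0
  [-22, 28, 20, -21, 4, 35, 23] -> [-44, 56, 40, -42, 8, 70, 46] -> [-44, 56, 40, -42, 8, 70, 46] -> [-44, -42] -> [] -> [] -> 0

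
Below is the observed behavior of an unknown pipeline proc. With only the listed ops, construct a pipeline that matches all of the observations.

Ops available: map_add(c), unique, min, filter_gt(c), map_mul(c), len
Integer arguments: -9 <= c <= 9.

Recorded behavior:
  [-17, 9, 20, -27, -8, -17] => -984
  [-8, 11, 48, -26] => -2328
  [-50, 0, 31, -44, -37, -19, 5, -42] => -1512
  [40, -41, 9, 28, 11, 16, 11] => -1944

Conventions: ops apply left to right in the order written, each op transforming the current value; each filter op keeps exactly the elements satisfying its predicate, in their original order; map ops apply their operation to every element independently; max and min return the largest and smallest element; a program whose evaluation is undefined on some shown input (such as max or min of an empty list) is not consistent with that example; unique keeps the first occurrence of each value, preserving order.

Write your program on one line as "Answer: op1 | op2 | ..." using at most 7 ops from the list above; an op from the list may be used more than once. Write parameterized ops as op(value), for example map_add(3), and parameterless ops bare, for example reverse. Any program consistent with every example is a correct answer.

map_mul(6) | map_add(3) | filter_gt(-5) | filter_gt(4) | map_mul(-8) | min

Check, running the answer program on each example:
  [-17, 9, 20, -27, -8, -17] -> [-102, 54, 120, -162, -48, -102] -> [-99, 57, 123, -159, -45, -99] -> [57, 123] -> [57, 123] -> [-456, -984] -> -984
  [-8, 11, 48, -26] -> [-48, 66, 288, -156] -> [-45, 69, 291, -153] -> [69, 291] -> [69, 291] -> [-552, -2328] -> -2328
  [-50, 0, 31, -44, -37, -19, 5, -42] -> [-300, 0, 186, -264, -222, -114, 30, -252] -> [-297, 3, 189, -261, -219, -111, 33, -249] -> [3, 189, 33] -> [189, 33] -> [-1512, -264] -> -1512
  [40, -41, 9, 28, 11, 16, 11] -> [240, -246, 54, 168, 66, 96, 66] -> [243, -243, 57, 171, 69, 99, 69] -> [243, 57, 171, 69, 99, 69] -> [243, 57, 171, 69, 99, 69] -> [-1944, -456, -1368, -552, -792, -552] -> -1944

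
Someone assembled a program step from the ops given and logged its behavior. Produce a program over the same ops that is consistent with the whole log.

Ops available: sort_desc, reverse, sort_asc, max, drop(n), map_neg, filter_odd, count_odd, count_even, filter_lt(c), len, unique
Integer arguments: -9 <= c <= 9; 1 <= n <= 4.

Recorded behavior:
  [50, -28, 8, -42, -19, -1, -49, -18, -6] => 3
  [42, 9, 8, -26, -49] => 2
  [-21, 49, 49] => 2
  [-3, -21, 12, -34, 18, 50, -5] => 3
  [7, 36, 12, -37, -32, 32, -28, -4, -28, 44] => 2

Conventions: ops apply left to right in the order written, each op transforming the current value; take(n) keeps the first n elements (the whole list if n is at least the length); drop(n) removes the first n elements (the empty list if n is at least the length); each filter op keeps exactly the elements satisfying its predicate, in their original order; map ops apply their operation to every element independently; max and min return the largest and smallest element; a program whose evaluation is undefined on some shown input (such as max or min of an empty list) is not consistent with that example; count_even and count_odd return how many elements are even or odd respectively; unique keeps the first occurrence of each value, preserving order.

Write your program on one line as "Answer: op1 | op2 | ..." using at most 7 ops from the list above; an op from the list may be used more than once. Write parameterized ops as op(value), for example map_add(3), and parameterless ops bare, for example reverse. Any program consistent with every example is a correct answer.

unique | reverse | sort_desc | map_neg | filter_odd | count_odd

Check, running the answer program on each example:
  [50, -28, 8, -42, -19, -1, -49, -18, -6] -> [50, -28, 8, -42, -19, -1, -49, -18, -6] -> [-6, -18, -49, -1, -19, -42, 8, -28, 50] -> [50, 8, -1, -6, -18, -19, -28, -42, -49] -> [-50, -8, 1, 6, 18, 19, 28, 42, 49] -> [1, 19, 49] -> 3
  [42, 9, 8, -26, -49] -> [42, 9, 8, -26, -49] -> [-49, -26, 8, 9, 42] -> [42, 9, 8, -26, -49] -> [-42, -9, -8, 26, 49] -> [-9, 49] -> 2
  [-21, 49, 49] -> [-21, 49] -> [49, -21] -> [49, -21] -> [-49, 21] -> [-49, 21] -> 2
  [-3, -21, 12, -34, 18, 50, -5] -> [-3, -21, 12, -34, 18, 50, -5] -> [-5, 50, 18, -34, 12, -21, -3] -> [50, 18, 12, -3, -5, -21, -34] -> [-50, -18, -12, 3, 5, 21, 34] -> [3, 5, 21] -> 3
  [7, 36, 12, -37, -32, 32, -28, -4, -28, 44] -> [7, 36, 12, -37, -32, 32, -28, -4, 44] -> [44, -4, -28, 32, -32, -37, 12, 36, 7] -> [44, 36, 32, 12, 7, -4, -28, -32, -37] -> [-44, -36, -32, -12, -7, 4, 28, 32, 37] -> [-7, 37] -> 2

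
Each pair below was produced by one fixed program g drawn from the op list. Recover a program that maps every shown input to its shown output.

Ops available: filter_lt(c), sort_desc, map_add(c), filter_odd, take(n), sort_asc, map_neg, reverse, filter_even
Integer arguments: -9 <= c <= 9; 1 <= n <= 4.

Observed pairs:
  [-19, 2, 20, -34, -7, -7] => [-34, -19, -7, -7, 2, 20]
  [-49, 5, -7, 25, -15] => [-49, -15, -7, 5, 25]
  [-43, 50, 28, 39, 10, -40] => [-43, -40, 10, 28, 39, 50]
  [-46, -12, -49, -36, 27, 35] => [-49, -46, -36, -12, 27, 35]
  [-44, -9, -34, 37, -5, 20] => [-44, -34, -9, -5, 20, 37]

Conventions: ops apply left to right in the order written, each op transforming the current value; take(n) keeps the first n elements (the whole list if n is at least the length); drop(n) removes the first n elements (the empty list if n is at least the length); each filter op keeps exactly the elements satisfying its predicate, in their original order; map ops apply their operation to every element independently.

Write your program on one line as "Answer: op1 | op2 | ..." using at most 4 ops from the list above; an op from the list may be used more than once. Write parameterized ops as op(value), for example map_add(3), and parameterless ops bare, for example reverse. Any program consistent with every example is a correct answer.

map_neg | sort_desc | map_neg

Check, running the answer program on each example:
  [-19, 2, 20, -34, -7, -7] -> [19, -2, -20, 34, 7, 7] -> [34, 19, 7, 7, -2, -20] -> [-34, -19, -7, -7, 2, 20]
  [-49, 5, -7, 25, -15] -> [49, -5, 7, -25, 15] -> [49, 15, 7, -5, -25] -> [-49, -15, -7, 5, 25]
  [-43, 50, 28, 39, 10, -40] -> [43, -50, -28, -39, -10, 40] -> [43, 40, -10, -28, -39, -50] -> [-43, -40, 10, 28, 39, 50]
  [-46, -12, -49, -36, 27, 35] -> [46, 12, 49, 36, -27, -35] -> [49, 46, 36, 12, -27, -35] -> [-49, -46, -36, -12, 27, 35]
  [-44, -9, -34, 37, -5, 20] -> [44, 9, 34, -37, 5, -20] -> [44, 34, 9, 5, -20, -37] -> [-44, -34, -9, -5, 20, 37]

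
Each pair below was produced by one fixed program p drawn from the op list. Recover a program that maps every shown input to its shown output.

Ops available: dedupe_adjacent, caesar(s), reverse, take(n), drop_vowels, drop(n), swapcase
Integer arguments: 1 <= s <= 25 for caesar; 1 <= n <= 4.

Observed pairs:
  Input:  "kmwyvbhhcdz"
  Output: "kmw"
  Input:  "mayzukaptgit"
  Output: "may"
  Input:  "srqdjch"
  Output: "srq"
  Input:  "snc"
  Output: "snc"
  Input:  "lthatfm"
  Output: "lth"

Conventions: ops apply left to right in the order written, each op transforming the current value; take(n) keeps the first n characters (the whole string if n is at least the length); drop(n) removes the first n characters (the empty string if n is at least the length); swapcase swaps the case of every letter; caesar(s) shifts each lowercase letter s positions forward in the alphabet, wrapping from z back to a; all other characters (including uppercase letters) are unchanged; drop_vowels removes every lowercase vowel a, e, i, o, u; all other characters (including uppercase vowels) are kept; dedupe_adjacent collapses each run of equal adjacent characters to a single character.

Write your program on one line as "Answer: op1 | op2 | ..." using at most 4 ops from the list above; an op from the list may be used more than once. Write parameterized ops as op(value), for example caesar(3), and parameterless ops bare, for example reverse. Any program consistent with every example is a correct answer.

swapcase | take(3) | swapcase

Check, running the answer program on each example:
  "kmwyvbhhcdz" -> "KMWYVBHHCDZ" -> "KMW" -> "kmw"
  "mayzukaptgit" -> "MAYZUKAPTGIT" -> "MAY" -> "may"
  "srqdjch" -> "SRQDJCH" -> "SRQ" -> "srq"
  "snc" -> "SNC" -> "SNC" -> "snc"
  "lthatfm" -> "LTHATFM" -> "LTH" -> "lth"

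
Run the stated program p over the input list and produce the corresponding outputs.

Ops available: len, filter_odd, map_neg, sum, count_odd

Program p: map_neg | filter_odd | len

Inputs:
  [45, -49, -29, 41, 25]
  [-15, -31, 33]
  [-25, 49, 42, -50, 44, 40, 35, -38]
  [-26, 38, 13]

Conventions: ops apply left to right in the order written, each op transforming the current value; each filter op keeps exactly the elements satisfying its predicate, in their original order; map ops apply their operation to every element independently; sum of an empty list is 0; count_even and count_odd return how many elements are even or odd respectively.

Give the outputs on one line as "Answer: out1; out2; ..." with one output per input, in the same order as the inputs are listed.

5; 3; 3; 1

Execution, op by op:
  [45, -49, -29, 41, 25] -> [-45, 49, 29, -41, -25] -> [-45, 49, 29, -41, -25] -> 5
  [-15, -31, 33] -> [15, 31, -33] -> [15, 31, -33] -> 3
  [-25, 49, 42, -50, 44, 40, 35, -38] -> [25, -49, -42, 50, -44, -40, -35, 38] -> [25, -49, -35] -> 3
  [-26, 38, 13] -> [26, -38, -13] -> [-13] -> 1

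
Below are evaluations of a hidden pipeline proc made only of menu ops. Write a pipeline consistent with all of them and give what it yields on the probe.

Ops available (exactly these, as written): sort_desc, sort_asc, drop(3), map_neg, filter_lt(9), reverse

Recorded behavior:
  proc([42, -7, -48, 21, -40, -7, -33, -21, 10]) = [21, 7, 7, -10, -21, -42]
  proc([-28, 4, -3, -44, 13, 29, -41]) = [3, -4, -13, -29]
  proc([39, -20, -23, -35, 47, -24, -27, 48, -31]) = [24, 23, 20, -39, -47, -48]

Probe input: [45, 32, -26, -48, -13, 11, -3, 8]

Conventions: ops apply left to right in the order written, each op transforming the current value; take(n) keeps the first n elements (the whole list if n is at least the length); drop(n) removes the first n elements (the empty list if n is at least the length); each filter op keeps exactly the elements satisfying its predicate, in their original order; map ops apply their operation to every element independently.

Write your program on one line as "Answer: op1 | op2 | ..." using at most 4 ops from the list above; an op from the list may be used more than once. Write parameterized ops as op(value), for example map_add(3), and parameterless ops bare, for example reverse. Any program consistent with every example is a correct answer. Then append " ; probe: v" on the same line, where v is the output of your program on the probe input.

sort_asc | map_neg | drop(3) ; probe: [3, -8, -11, -32, -45]

Check, running the answer program on each example:
  [42, -7, -48, 21, -40, -7, -33, -21, 10] -> [-48, -40, -33, -21, -7, -7, 10, 21, 42] -> [48, 40, 33, 21, 7, 7, -10, -21, -42] -> [21, 7, 7, -10, -21, -42]
  [-28, 4, -3, -44, 13, 29, -41] -> [-44, -41, -28, -3, 4, 13, 29] -> [44, 41, 28, 3, -4, -13, -29] -> [3, -4, -13, -29]
  [39, -20, -23, -35, 47, -24, -27, 48, -31] -> [-35, -31, -27, -24, -23, -20, 39, 47, 48] -> [35, 31, 27, 24, 23, 20, -39, -47, -48] -> [24, 23, 20, -39, -47, -48]
  probe: [45, 32, -26, -48, -13, 11, -3, 8] -> [-48, -26, -13, -3, 8, 11, 32, 45] -> [48, 26, 13, 3, -8, -11, -32, -45] -> [3, -8, -11, -32, -45]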